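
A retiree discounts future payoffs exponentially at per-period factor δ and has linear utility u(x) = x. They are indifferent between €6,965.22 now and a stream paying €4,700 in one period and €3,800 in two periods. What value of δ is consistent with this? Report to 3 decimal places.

δ ≈ 0.870

Present value of the stream is 4700·δ + 3800·δ². Indifference gives 4700δ + 3800δ² = 6965.22.
So 3800δ² + 4700δ − 6965.22 = 0.
The positive root is δ = [−4700 + √(4700² + 4·3800·6965.22)] / (2·3800) = (−4700 + 11312.000)/7600 ≈ 0.870.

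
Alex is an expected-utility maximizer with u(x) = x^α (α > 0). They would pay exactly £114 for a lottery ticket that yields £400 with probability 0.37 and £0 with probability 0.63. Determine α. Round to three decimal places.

The lottery's expected utility is 0.37·u(400) + 0.63·u(0) = 0.37·400^α (since u(0) = 0 for α > 0).
Equating: 114^α = 0.37·400^α, i.e. 0.2850^α = 0.37.
α = ln(0.37) / ln(114/400) = -0.994252/-1.255266 ≈ 0.792.

α ≈ 0.792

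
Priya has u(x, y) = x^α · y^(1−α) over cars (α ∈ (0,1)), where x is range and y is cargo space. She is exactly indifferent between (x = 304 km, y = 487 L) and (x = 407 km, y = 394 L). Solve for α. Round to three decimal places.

α ≈ 0.421

Set the two utilities equal: 304^α·487^(1−α) = 407^α·394^(1−α).
Rearrange to (304/407)^α = (394/487)^(1−α) and take logs: α·-0.291785 = (1−α)·-0.211913.
With A = -0.291785 and B = -0.211913: α·A = (1−α)·B, so α = B/(A+B) = -0.211913/-0.503698 ≈ 0.421.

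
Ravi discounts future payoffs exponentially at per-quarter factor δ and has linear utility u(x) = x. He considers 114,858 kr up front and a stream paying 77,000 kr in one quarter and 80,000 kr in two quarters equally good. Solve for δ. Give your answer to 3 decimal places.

δ ≈ 0.810

The stream is worth 77000δ + 80000δ² today, so 77000δ + 80000δ² = 114858.
That is, 80000δ² + 77000δ − 114858 = 0, a quadratic in δ.
δ = (−77000 + √(77000² + 4·80000·114858)) / (2·80000) = (−77000 + √42683560000.00) / 160000 ≈ 0.810.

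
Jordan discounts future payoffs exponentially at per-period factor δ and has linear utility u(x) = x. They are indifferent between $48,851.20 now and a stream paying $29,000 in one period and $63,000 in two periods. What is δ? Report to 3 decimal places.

Equating present values: 48851.20 = 29000δ + 63000δ².
Rearranged: 63000δ² + 29000δ − 48851.20 = 0.
δ = (−29000 + √(29000² + 4·63000·48851.20)) / (2·63000) = (−29000 + √13151502400.00) / 126000 ≈ 0.680.

δ ≈ 0.680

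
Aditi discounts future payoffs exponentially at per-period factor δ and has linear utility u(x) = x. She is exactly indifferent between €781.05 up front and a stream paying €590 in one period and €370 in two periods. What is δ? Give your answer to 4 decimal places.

Present value of the stream is 590·δ + 370·δ². Indifference gives 590δ + 370δ² = 781.05.
That is, 370δ² + 590δ − 781.05 = 0, a quadratic in δ.
δ = (−590 + √(590² + 4·370·781.05)) / (2·370) = (−590 + √1504054.00) / 740 ≈ 0.8600.

δ ≈ 0.8600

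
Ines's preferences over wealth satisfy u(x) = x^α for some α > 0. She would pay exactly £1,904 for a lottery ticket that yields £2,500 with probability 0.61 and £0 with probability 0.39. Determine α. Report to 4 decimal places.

Since u(0) = 0, the lottery's EU is 0.61·2500^α.
Indifference: 1904^α = 0.61·2500^α, so (1904/2500)^α = 0.61.
α = ln(0.61) / ln(1904/2500) = -0.4942963/-0.2723338 ≈ 1.8150.

α ≈ 1.8150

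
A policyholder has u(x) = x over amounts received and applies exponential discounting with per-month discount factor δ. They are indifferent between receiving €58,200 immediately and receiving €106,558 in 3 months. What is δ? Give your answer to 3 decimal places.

δ ≈ 0.817

The payoff in 3 months is discounted by δ^3, so u(58200) = δ^3·u(106558) and δ^3 = u(58200)/u(106558).
With u(x) = x: δ^3 = 58200/106558 = 0.54618.
So δ = 0.54618^(1/3) ≈ 0.817.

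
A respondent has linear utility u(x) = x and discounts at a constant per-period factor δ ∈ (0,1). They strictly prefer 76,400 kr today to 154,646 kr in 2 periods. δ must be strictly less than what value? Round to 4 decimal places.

δ < 0.7029

Comparing present values: 76400 > δ^2·154646.
Dividing by 154646: δ^2 < 0.49403. Both sides are positive, so the square root keeps the direction.
δ < (76400/154646)^(1/2) ≈ 0.7029.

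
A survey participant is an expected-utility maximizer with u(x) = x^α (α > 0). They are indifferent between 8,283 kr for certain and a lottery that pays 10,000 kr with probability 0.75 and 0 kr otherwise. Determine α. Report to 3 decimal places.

α ≈ 1.527

Since u(0) = 0, the lottery's EU is 0.75·10000^α.
Setting u(8283) equal to that: 8283^α = 0.75·10000^α ⇒ (8283/10000)^α = 0.75.
α = ln(0.75) / ln(8283/10000) = -0.287682/-0.188380 ≈ 1.527.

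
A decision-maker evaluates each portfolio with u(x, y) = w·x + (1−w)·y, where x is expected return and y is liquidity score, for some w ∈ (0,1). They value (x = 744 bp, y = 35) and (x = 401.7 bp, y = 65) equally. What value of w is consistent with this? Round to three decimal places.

w = 0.081

u(744,35) = u(401.7,65) means w·744 + (1−w)·35 = w·401.7 + (1−w)·65.
Collecting terms: w·342.3 = (1−w)·30.
Hence w = 30/(342.3+30) = 30/372.3 = 0.081.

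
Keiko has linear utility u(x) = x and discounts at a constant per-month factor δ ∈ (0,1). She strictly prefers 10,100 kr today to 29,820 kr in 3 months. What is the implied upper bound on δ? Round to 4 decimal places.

The preference means 10100 > δ^3·29820.
Dividing by 29820: δ^3 < 0.33870. Both sides are positive, so the cube root keeps the direction.
δ < 0.33870^(1/3) = 0.6971.

δ < 0.6971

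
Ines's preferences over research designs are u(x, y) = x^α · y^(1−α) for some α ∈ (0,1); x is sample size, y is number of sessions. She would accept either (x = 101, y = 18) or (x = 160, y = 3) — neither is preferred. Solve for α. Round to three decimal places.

α ≈ 0.796

The Cobb–Douglas utilities coincide, so 101^α·18^(1−α) = 160^α·3^(1−α).
(101/160)^α = (3/18)^(1−α); take logs: α·ln(101/160) = (1−α)·ln(3/18), i.e. α·-0.460053 = (1−α)·-1.791759.
With A = -0.460053 and B = -1.791759: α·A = (1−α)·B, so α = B/(A+B) = -1.791759/-2.251812 ≈ 0.796.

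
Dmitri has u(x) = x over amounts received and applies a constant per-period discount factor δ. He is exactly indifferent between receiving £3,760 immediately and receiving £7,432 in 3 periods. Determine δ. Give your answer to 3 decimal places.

δ ≈ 0.797

Indifference means u(3760) = δ^3 · u(7432), so δ^3 = u(3760)/u(7432).
With u(x) = x: δ^3 = 3760/7432 = 0.50592.
So δ = 0.50592^(1/3) ≈ 0.797.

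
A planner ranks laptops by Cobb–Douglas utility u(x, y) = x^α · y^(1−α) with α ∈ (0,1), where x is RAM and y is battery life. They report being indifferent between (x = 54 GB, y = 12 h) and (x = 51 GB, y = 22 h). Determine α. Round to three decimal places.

α ≈ 0.914

The Cobb–Douglas utilities coincide, so 54^α·12^(1−α) = 51^α·22^(1−α).
Taking logs: α·ln 54 + (1−α)·ln 12 = α·ln 51 + (1−α)·ln 22, i.e. α·0.057158 = (1−α)·0.606136.
So α/(1−α) = (0.606136)/(0.057158) = 10.604570, and α = 10.604570/11.604570 ≈ 0.914.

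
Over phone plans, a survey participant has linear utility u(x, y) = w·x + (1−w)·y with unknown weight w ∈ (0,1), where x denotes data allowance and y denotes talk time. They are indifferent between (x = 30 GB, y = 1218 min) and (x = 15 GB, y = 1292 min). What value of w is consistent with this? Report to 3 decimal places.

Equating utilities: w·30 + (1−w)·1218 = w·15 + (1−w)·1292.
Rearranging, 15·w − 74·(1−w) = 0.
The marginal rate of substitution is 74/15, so w = 74/(15+74) = 0.831.

w = 0.831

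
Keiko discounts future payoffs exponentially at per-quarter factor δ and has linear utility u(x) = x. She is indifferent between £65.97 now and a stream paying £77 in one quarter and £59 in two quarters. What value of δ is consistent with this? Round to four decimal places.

The stream is worth 77δ + 59δ² today, so 77δ + 59δ² = 65.97.
So 59δ² + 77δ − 65.97 = 0.
δ = (−77 + √(77² + 4·59·65.97)) / (2·59) = (−77 + √21497.92) / 118 ≈ 0.5900.

δ ≈ 0.5900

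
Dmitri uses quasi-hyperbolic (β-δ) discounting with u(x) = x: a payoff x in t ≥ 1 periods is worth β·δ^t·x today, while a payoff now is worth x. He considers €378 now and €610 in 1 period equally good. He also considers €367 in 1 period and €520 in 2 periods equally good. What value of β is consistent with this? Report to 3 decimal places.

β ≈ 0.878

The second indifference involves only future payoffs, so β cancels: β·δ^1·367 = β·δ^2·520, giving δ = 367/520 = 0.70577.
Substituting δ into 378 = β·δ·610: β = 378/(430.519) ≈ 0.878.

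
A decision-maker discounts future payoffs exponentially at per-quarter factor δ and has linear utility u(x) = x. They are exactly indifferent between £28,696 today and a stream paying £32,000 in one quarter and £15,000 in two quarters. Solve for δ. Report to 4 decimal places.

The stream is worth 32000δ + 15000δ² today, so 32000δ + 15000δ² = 28696.
Rearranged: 15000δ² + 32000δ − 28696 = 0.
The positive root is δ = [−32000 + √(32000² + 4·15000·28696)] / (2·15000) = (−32000 + 52400.000)/30000 ≈ 0.6800.

δ ≈ 0.6800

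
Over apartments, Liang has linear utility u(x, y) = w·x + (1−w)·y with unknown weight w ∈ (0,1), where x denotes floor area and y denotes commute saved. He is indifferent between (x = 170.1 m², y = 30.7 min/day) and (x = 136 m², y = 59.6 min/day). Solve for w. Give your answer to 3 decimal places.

u(170.1,30.7) = u(136,59.6) means w·170.1 + (1−w)·30.7 = w·136 + (1−w)·59.6.
Rearranging, 34.1·w − 28.9·(1−w) = 0.
Hence w = 28.9/(34.1+28.9) = 28.9/63 = 0.459.

w = 0.459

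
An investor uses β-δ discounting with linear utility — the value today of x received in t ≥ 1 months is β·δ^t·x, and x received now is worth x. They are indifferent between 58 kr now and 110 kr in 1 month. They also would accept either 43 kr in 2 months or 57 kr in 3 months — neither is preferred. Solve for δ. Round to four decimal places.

δ ≈ 0.7544

The second indifference involves only future payoffs, so β cancels: β·δ^2·43 = β·δ^3·57, giving δ = 43/57 = 0.75439.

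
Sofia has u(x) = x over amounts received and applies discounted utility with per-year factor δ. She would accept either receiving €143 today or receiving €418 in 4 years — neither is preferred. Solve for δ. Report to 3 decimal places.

δ ≈ 0.765

Equating discounted utilities: u(143) = δ^4·u(418) ⇒ δ^4 = u(143)/u(418).
With u(x) = x: δ^4 = 143/418 = 0.34211.
Taking the 4th root: δ = 0.34211^(1/4) ≈ 0.765.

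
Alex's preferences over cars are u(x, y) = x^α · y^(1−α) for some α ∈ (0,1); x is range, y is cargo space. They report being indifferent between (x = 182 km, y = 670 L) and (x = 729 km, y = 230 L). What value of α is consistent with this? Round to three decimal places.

Set the two utilities equal: 182^α·670^(1−α) = 729^α·230^(1−α).
Rearrange to (182/729)^α = (230/670)^(1−α) and take logs: α·-1.387667 = (1−α)·-1.069198.
Thus α·(-2.456865) = -1.069198, so α = -1.069198/-2.456865 ≈ 0.435.

α ≈ 0.435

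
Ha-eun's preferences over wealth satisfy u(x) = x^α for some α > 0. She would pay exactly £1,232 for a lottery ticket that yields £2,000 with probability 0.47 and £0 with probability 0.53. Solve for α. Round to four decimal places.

EU(lottery) = 0.47·2000^α + 0.53·0 = 0.47·2000^α.
Equating: 1232^α = 0.47·2000^α, i.e. 0.6160^α = 0.47.
Take logs: α = ln 0.47 / ln(1232/2000) ≈ 1.558327.

α ≈ 1.5583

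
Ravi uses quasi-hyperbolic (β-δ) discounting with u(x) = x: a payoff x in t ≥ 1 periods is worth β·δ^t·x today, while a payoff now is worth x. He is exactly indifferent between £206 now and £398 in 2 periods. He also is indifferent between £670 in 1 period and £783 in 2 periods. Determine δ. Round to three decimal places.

The second indifference involves only future payoffs, so β cancels: β·δ^1·670 = β·δ^2·783, giving δ = 670/783 = 0.85568.

δ ≈ 0.856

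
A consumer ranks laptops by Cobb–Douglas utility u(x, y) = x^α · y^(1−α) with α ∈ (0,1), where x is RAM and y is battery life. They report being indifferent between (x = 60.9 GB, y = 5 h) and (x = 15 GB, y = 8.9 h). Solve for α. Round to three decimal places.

The Cobb–Douglas utilities coincide, so 60.9^α·5^(1−α) = 15^α·8.9^(1−α).
Rearrange to (60.9/15)^α = (8.9/5)^(1−α) and take logs: α·1.401183 = (1−α)·0.576613.
So α/(1−α) = (0.576613)/(1.401183) = 0.411519, and α = 0.411519/1.411519 ≈ 0.292.

α ≈ 0.292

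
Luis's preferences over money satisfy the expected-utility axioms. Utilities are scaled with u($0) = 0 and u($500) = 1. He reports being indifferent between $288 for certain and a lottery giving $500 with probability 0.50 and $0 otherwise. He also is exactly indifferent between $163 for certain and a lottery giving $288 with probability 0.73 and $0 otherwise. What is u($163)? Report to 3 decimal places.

First, u($288) = 0.50·u($500) + 0.50·u($0) = 0.50.
Chaining: u($163) = 0.73·0.50 + 0.27·0.00 = 0.3650.

0.365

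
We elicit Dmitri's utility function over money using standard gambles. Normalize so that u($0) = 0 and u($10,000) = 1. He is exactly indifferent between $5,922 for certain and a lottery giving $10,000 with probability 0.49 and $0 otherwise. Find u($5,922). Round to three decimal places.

0.490

u($5,922) equals the lottery's expected utility: 0.49·1 + 0.51·0 = 0.49.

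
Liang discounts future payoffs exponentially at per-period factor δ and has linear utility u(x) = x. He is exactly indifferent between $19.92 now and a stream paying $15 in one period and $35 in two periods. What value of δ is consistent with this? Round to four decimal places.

δ ≈ 0.5700

Equating present values: 19.92 = 15δ + 35δ².
That is, 35δ² + 15δ − 19.92 = 0, a quadratic in δ.
δ = (−15 + √(15² + 4·35·19.92)) / (2·35) = (−15 + √3013.80) / 70 ≈ 0.5700.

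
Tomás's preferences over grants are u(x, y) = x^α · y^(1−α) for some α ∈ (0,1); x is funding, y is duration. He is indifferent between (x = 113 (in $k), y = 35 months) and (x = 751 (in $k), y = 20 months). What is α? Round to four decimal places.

Set the two utilities equal: 113^α·35^(1−α) = 751^α·20^(1−α).
Taking logs: α·ln 113 + (1−α)·ln 35 = α·ln 751 + (1−α)·ln 20, i.e. α·-1.8940178 = (1−α)·-0.5596158.
So α/(1−α) = (-0.5596158)/(-1.8940178) = 0.2954649, and α = 0.2954649/1.2954649 ≈ 0.2281.

α ≈ 0.2281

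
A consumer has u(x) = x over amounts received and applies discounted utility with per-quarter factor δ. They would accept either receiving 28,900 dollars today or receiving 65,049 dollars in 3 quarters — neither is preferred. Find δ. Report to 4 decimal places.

δ ≈ 0.7630

Equating discounted utilities: u(28900) = δ^3·u(65049) ⇒ δ^3 = u(28900)/u(65049).
With u(x) = x: δ^3 = 28900/65049 = 0.44428.
Taking the cube root: δ = 0.44428^(1/3) ≈ 0.7630.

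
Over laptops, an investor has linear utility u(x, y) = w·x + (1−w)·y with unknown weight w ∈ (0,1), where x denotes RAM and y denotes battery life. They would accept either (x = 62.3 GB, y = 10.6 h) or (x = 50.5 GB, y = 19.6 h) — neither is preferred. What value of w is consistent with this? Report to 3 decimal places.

w = 0.433

Equating utilities: w·62.3 + (1−w)·10.6 = w·50.5 + (1−w)·19.6.
Collecting terms: w·11.8 = (1−w)·9.
So w/(1−w) = 9/11.8 = 0.7627, giving w = 9/(11.8+9) = 0.433.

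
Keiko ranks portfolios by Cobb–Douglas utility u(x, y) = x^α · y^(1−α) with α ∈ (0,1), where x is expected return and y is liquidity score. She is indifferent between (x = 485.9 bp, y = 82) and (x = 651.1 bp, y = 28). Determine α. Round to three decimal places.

Indifference: 485.9^α · 82^(1−α) = 651.1^α · 28^(1−α).
(485.9/651.1)^α = (28/82)^(1−α); take logs: α·ln(485.9/651.1) = (1−α)·ln(28/82), i.e. α·-0.292660 = (1−α)·-1.074515.
With A = -0.292660 and B = -1.074515: α·A = (1−α)·B, so α = B/(A+B) = -1.074515/-1.367175 ≈ 0.786.

α ≈ 0.786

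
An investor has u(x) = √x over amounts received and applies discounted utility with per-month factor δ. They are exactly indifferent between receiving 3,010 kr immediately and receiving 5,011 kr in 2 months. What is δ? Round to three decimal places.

δ ≈ 0.880

Indifference means u(3010) = δ^2 · u(5011), so δ^2 = u(3010)/u(5011).
Since u(x) = √x, δ^2 = √(3010/5011) = 0.77503.
So δ = 0.77503^(1/2) ≈ 0.880.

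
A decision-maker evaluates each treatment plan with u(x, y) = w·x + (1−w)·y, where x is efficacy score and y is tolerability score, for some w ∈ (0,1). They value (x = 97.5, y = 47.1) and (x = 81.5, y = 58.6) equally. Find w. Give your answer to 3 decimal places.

w = 0.418

Indifference: w·97.5 + (1−w)·47.1 = w·81.5 + (1−w)·58.6.
Rearranging, 16·w − 11.5·(1−w) = 0.
So w/(1−w) = 11.5/16 = 0.7188, giving w = 11.5/(16+11.5) = 0.418.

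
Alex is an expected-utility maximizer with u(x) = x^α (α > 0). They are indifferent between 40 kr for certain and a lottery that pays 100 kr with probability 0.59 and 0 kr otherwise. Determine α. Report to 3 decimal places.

α ≈ 0.576

EU(lottery) = 0.59·100^α + 0.41·0 = 0.59·100^α.
Setting u(40) equal to that: 40^α = 0.59·100^α ⇒ (40/100)^α = 0.59.
α = ln(0.59) / ln(40/100) = -0.527633/-0.916291 ≈ 0.576.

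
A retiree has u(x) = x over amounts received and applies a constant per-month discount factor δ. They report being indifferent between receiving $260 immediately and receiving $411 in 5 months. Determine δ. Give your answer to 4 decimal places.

δ ≈ 0.9125

The payoff in 5 months is discounted by δ^5, so u(260) = δ^5·u(411) and δ^5 = u(260)/u(411).
With u(x) = x: δ^5 = 260/411 = 0.63260.
So δ = 0.63260^(1/5) ≈ 0.9125.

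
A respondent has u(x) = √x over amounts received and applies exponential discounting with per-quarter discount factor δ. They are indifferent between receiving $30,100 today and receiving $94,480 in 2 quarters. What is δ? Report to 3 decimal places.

The payoff in 2 quarters is discounted by δ^2, so u(30100) = δ^2·u(94480) and δ^2 = u(30100)/u(94480).
Since u(x) = √x, δ^2 = √(30100/94480) = 0.56443.
Hence δ = (0.56443)^(1/2) = 0.75129.

δ ≈ 0.751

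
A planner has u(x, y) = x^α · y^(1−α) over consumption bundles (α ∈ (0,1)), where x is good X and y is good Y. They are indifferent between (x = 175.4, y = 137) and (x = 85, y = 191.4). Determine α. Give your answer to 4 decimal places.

The Cobb–Douglas utilities coincide, so 175.4^α·137^(1−α) = 85^α·191.4^(1−α).
(175.4/85)^α = (191.4/137)^(1−α); take logs: α·ln(175.4/85) = (1−α)·ln(191.4/137), i.e. α·0.7244178 = (1−α)·0.3343846.
With A = 0.7244178 and B = 0.3343846: α·A = (1−α)·B, so α = B/(A+B) = 0.3343846/1.0588024 ≈ 0.3158.

α ≈ 0.3158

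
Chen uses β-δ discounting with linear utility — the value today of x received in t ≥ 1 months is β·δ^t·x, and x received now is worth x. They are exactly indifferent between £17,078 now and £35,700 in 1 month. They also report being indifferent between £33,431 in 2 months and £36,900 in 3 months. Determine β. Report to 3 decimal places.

From the later pair, β·δ^2·33431 = β·δ^3·36900; dividing through, δ = 33431/36900 = 0.90599.
Now use the now-vs-future pair: 17078 = β·δ·35700 gives β = 17078/(0.90599·35700) ≈ 0.528.

β ≈ 0.528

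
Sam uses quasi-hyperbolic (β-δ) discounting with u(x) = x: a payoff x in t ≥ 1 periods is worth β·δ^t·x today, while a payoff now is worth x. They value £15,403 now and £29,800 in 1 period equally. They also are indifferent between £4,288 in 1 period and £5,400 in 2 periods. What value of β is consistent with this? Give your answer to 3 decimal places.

β ≈ 0.651

The second indifference involves only future payoffs, so β cancels: β·δ^1·4288 = β·δ^2·5400, giving δ = 4288/5400 = 0.79407.
The first indifference: 15403 = β·δ·29800, so β = 15403/(δ·29800) = 15403/(0.79407·29800) ≈ 0.651.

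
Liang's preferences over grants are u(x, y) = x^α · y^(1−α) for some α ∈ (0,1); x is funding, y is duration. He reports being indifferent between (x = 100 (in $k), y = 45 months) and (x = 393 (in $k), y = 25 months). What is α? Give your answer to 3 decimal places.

Set the two utilities equal: 100^α·45^(1−α) = 393^α·25^(1−α).
Taking logs: α·ln 100 + (1−α)·ln 45 = α·ln 393 + (1−α)·ln 25, i.e. α·-1.368639 = (1−α)·-0.587787.
Thus α·(-1.956426) = -0.587787, so α = -0.587787/-1.956426 ≈ 0.300.

α ≈ 0.300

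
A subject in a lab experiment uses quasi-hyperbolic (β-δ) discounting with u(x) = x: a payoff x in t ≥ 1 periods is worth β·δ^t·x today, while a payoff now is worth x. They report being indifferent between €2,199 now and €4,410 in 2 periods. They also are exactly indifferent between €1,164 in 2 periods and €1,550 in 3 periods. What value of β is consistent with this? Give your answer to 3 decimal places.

From the later pair, β·δ^2·1164 = β·δ^3·1550; dividing through, δ = 1164/1550 = 0.75097.
The first indifference: 2199 = β·δ^2·4410, so β = 2199/(δ^2·4410) = 2199/(0.56395·4410) ≈ 0.884.

β ≈ 0.884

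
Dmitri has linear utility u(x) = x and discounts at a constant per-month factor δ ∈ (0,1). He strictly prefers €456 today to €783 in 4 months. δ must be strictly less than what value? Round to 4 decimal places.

δ < 0.8736

Comparing present values: 456 > δ^4·783.
Dividing by 783: δ^4 < 0.58238. Both sides are positive, so the 4th root keeps the direction.
δ < 0.58238^(1/4) = 0.8736.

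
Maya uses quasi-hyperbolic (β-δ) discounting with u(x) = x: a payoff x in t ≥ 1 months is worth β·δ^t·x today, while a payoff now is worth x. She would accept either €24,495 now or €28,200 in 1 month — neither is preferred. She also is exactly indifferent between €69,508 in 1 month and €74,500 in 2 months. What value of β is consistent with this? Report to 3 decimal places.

β ≈ 0.931

The second indifference involves only future payoffs, so β cancels: β·δ^1·69508 = β·δ^2·74500, giving δ = 69508/74500 = 0.93299.
Substituting δ into 24495 = β·δ·28200: β = 24495/(26310.411) ≈ 0.931.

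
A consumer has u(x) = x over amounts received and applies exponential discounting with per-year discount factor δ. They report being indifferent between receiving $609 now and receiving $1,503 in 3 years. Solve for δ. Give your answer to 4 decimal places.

The payoff in 3 years is discounted by δ^3, so u(609) = δ^3·u(1503) and δ^3 = u(609)/u(1503).
With u(x) = x: δ^3 = 609/1503 = 0.40519.
So δ = 0.40519^(1/3) ≈ 0.7400.

δ ≈ 0.7400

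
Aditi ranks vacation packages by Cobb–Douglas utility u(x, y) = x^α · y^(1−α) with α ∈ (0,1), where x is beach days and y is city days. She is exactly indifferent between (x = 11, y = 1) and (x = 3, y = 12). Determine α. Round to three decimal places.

Indifference: 11^α · 1^(1−α) = 3^α · 12^(1−α).
Rearrange to (11/3)^α = (12/1)^(1−α) and take logs: α·1.299283 = (1−α)·2.484907.
Thus α·(3.784190) = 2.484907, so α = 2.484907/3.784190 ≈ 0.657.

α ≈ 0.657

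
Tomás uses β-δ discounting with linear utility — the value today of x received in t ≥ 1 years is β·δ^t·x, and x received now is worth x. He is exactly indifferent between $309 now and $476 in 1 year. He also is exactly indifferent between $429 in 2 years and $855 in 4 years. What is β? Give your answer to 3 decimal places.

The second indifference involves only future payoffs, so β cancels: β·δ^2·429 = β·δ^4·855, giving δ^2 = 429/855 = 0.50175, so δ = 0.70835.
Substituting δ into 309 = β·δ·476: β = 309/(337.173) ≈ 0.916.

β ≈ 0.916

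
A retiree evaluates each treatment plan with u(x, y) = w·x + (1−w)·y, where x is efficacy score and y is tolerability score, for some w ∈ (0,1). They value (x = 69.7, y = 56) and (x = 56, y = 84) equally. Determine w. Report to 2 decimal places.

u(69.7,56) = u(56,84) means w·69.7 + (1−w)·56 = w·56 + (1−w)·84.
Rearranging, 13.7·w − 28·(1−w) = 0.
So w/(1−w) = 28/13.7 = 2.0438, giving w = 28/(13.7+28) = 0.67.

w = 0.67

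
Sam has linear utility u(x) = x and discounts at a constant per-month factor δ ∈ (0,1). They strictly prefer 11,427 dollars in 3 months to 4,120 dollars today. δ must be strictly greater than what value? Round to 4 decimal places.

δ > 0.7117

Comparing present values: 4120 < δ^3·11427.
So δ^3 > 4120/11427 = 0.36055; taking the cube root of both positive sides preserves the inequality.
δ > 0.36055^(1/3) = 0.7117.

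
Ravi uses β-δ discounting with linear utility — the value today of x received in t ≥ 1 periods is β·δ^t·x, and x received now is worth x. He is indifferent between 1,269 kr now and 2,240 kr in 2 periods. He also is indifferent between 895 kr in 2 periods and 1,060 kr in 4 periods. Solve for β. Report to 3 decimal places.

From the later pair, β·δ^2·895 = β·δ^4·1060; dividing through, δ^2 = 895/1060 = 0.84434, so δ = 0.91888.
The first indifference: 1269 = β·δ^2·2240, so β = 1269/(δ^2·2240) = 1269/(0.84434·2240) ≈ 0.671.

β ≈ 0.671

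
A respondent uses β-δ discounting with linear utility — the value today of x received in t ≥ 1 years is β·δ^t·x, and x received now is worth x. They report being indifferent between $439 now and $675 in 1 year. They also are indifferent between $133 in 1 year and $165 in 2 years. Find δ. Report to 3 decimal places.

The second indifference involves only future payoffs, so β cancels: β·δ^1·133 = β·δ^2·165, giving δ = 133/165 = 0.80606.

δ ≈ 0.806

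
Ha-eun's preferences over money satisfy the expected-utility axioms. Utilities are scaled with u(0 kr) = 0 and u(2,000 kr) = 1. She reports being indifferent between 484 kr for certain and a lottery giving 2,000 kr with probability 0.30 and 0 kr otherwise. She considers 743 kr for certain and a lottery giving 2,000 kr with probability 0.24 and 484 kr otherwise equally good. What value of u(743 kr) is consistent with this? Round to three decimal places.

The first gamble pins u(484 kr): it must equal 0.30·1 + 0.70·0 = 0.30.
Then u(743 kr) = 0.24·u(2,000 kr) + 0.76·u(484 kr) = 0.24·1.00 + 0.76·0.30 = 0.4680.

0.468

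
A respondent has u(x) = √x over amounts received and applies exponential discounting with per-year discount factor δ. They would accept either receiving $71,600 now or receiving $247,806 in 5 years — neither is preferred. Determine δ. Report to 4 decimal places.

δ ≈ 0.8832

Equating discounted utilities: u(71600) = δ^5·u(247806) ⇒ δ^5 = u(71600)/u(247806).
Since u(x) = √x, δ^5 = √(71600/247806) = 0.53753.
So δ = 0.53753^(1/5) ≈ 0.8832.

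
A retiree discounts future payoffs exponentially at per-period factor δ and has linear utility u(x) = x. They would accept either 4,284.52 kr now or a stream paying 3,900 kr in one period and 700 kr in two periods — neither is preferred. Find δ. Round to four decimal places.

δ ≈ 0.9400

The stream is worth 3900δ + 700δ² today, so 3900δ + 700δ² = 4284.52.
So 700δ² + 3900δ − 4284.52 = 0.
The positive root is δ = [−3900 + √(3900² + 4·700·4284.52)] / (2·700) = (−3900 + 5216.000)/1400 ≈ 0.9400.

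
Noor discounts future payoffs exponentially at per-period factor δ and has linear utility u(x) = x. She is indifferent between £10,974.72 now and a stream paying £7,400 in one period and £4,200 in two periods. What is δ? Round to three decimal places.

δ ≈ 0.960

Present value of the stream is 7400·δ + 4200·δ². Indifference gives 7400δ + 4200δ² = 10974.72.
That is, 4200δ² + 7400δ − 10974.72 = 0, a quadratic in δ.
By the quadratic formula (taking the positive root), δ = (−7400 + √239135296.00) / 8400 ≈ 0.960.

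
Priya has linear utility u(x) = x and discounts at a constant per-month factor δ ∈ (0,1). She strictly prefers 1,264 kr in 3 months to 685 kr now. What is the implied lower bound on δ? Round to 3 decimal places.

Comparing present values: 685 < δ^3·1264.
Hence δ^3 > 685/1264 = 0.54193, and x ↦ x^(1/3) is increasing on (0,∞).
δ > (685/1264)^(1/3) ≈ 0.815.

δ > 0.815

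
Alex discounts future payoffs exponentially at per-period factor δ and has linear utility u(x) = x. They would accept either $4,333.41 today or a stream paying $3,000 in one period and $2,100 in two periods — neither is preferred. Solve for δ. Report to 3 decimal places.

Equating present values: 4333.41 = 3000δ + 2100δ².
Rearranged: 2100δ² + 3000δ − 4333.41 = 0.
The positive root is δ = [−3000 + √(3000² + 4·2100·4333.41)] / (2·2100) = (−3000 + 6738.000)/4200 ≈ 0.890.

δ ≈ 0.890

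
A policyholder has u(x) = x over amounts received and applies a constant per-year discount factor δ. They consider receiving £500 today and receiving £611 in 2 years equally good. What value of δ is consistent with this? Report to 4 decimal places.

δ ≈ 0.9046

Indifference means u(500) = δ^2 · u(611), so δ^2 = u(500)/u(611).
With u(x) = x: δ^2 = 500/611 = 0.81833.
Hence δ = (0.81833)^(1/2) = 0.904616.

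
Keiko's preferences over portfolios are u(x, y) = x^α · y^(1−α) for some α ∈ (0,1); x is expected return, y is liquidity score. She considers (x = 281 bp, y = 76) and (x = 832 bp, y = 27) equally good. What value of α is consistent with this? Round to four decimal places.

The Cobb–Douglas utilities coincide, so 281^α·76^(1−α) = 832^α·27^(1−α).
Rearrange to (281/832)^α = (27/76)^(1−α) and take logs: α·-1.0854778 = (1−α)·-1.0348965.
With A = -1.0854778 and B = -1.0348965: α·A = (1−α)·B, so α = B/(A+B) = -1.0348965/-2.1203743 ≈ 0.4881.

α ≈ 0.4881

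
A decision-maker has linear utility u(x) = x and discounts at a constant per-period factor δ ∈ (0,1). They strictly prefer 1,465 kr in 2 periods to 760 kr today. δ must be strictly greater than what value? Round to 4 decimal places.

The preference means 760 < δ^2·1465.
Hence δ^2 > 760/1465 = 0.51877, and x ↦ x^(1/2) is increasing on (0,∞).
δ > (760/1465)^(1/2) ≈ 0.7203.

δ > 0.7203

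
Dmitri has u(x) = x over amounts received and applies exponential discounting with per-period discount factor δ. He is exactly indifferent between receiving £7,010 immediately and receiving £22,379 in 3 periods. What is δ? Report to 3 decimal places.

δ ≈ 0.679

Indifference means u(7010) = δ^3 · u(22379), so δ^3 = u(7010)/u(22379).
With u(x) = x: δ^3 = 7010/22379 = 0.31324.
Hence δ = (0.31324)^(1/3) = 0.67914.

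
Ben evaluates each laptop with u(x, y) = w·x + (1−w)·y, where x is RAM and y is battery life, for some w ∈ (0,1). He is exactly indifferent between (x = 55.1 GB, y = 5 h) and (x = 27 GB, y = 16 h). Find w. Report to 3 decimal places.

Indifference: w·55.1 + (1−w)·5 = w·27 + (1−w)·16.
w·(55.1−27) = (1−w)·(16−5), i.e. w·28.1 = (1−w)·11.
Hence w = 11/(28.1+11) = 11/39.1 = 0.281.

w = 0.281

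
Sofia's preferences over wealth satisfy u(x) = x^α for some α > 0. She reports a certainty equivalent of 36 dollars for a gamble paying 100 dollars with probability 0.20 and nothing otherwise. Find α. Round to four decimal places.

EU(lottery) = 0.20·100^α + 0.80·0 = 0.20·100^α.
Equating: 36^α = 0.20·100^α, i.e. 0.3600^α = 0.20.
Take logs: α = ln 0.20 / ln(36/100) ≈ 1.575330.

α ≈ 1.5753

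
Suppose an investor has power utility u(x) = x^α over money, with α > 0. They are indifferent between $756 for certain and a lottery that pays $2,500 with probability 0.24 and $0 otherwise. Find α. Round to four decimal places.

α ≈ 1.1932

Since u(0) = 0, the lottery's EU is 0.24·2500^α.
Setting u(756) equal to that: 756^α = 0.24·2500^α ⇒ (756/2500)^α = 0.24.
Take logs: α = ln 0.24 / ln(756/2500) ≈ 1.193236.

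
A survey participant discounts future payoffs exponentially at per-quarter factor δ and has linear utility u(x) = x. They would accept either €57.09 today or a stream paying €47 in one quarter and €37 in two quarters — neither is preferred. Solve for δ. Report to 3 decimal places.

δ ≈ 0.760

The stream is worth 47δ + 37δ² today, so 47δ + 37δ² = 57.09.
So 37δ² + 47δ − 57.09 = 0.
By the quadratic formula (taking the positive root), δ = (−47 + √10658.32) / 74 ≈ 0.760.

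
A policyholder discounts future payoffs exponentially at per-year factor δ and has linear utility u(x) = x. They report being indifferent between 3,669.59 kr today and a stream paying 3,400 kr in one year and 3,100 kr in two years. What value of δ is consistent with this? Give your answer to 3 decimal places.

δ ≈ 0.670

Present value of the stream is 3400·δ + 3100·δ². Indifference gives 3400δ + 3100δ² = 3669.59.
So 3100δ² + 3400δ − 3669.59 = 0.
The positive root is δ = [−3400 + √(3400² + 4·3100·3669.59)] / (2·3100) = (−3400 + 7554.000)/6200 ≈ 0.670.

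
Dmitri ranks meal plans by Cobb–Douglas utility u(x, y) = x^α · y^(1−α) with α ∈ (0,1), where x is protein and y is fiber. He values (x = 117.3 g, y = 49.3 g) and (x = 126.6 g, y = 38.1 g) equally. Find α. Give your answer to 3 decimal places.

α ≈ 0.772

The Cobb–Douglas utilities coincide, so 117.3^α·49.3^(1−α) = 126.6^α·38.1^(1−α).
Rearrange to (117.3/126.6)^α = (38.1/49.3)^(1−α) and take logs: α·-0.076298 = (1−α)·-0.257710.
So α/(1−α) = (-0.257710)/(-0.076298) = 3.377677, and α = 3.377677/4.377677 ≈ 0.772.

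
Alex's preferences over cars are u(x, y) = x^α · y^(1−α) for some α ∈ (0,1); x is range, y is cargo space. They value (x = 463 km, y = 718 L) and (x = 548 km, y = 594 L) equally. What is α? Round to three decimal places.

The Cobb–Douglas utilities coincide, so 463^α·718^(1−α) = 548^α·594^(1−α).
(463/548)^α = (594/718)^(1−α); take logs: α·ln(463/548) = (1−α)·ln(594/718), i.e. α·-0.168548 = (1−α)·-0.189590.
So α/(1−α) = (-0.189590)/(-0.168548) = 1.124843, and α = 1.124843/2.124843 ≈ 0.529.

α ≈ 0.529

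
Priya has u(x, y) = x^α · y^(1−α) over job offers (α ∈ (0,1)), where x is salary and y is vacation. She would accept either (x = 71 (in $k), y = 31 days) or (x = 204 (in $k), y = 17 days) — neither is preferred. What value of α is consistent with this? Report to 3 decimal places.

The Cobb–Douglas utilities coincide, so 71^α·31^(1−α) = 204^α·17^(1−α).
(71/204)^α = (17/31)^(1−α); take logs: α·ln(71/204) = (1−α)·ln(17/31), i.e. α·-1.055440 = (1−α)·-0.600774.
With A = -1.055440 and B = -0.600774: α·A = (1−α)·B, so α = B/(A+B) = -0.600774/-1.656214 ≈ 0.363.

α ≈ 0.363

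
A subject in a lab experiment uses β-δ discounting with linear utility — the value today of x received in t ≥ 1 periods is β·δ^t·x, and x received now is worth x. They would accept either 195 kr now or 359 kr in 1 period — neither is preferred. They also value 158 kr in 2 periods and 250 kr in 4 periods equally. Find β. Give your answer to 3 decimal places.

From the later pair, β·δ^2·158 = β·δ^4·250; dividing through, δ^2 = 158/250 = 0.63200, so δ = 0.79498.
Now use the now-vs-future pair: 195 = β·δ·359 gives β = 195/(0.79498·359) ≈ 0.683.

β ≈ 0.683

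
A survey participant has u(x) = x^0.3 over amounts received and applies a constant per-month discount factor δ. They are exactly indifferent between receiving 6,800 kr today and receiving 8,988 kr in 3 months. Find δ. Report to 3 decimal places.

δ ≈ 0.972

Indifference means u(6800) = δ^3 · u(8988), so δ^3 = u(6800)/u(8988).
Since u(x) = x^0.3, δ^3 = (6800/8988)^0.3 = 0.75656^0.3 = 0.91972.
Hence δ = (0.91972)^(1/3) = 0.97249.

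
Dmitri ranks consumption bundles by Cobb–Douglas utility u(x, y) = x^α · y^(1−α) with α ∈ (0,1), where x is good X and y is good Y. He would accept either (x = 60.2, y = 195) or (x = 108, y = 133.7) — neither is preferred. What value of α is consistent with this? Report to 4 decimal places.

α ≈ 0.3924

The Cobb–Douglas utilities coincide, so 60.2^α·195^(1−α) = 108^α·133.7^(1−α).
Rearrange to (60.2/108)^α = (133.7/195)^(1−α) and take logs: α·-0.5844589 = (1−α)·-0.3774011.
Thus α·(-0.9618600) = -0.3774011, so α = -0.3774011/-0.9618600 ≈ 0.3924.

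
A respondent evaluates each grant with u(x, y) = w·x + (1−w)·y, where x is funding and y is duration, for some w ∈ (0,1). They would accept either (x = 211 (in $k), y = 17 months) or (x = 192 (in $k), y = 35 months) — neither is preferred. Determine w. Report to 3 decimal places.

w = 0.486

u(211,17) = u(192,35) means w·211 + (1−w)·17 = w·192 + (1−w)·35.
Collecting terms: w·19 = (1−w)·18.
Hence w = 18/(19+18) = 18/37 = 0.486.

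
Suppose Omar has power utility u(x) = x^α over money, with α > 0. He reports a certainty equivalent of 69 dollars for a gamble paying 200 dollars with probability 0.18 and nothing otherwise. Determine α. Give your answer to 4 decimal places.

Since u(0) = 0, the lottery's EU is 0.18·200^α.
Setting u(69) equal to that: 69^α = 0.18·200^α ⇒ (69/200)^α = 0.18.
α = ln(0.18) / ln(69/200) = -1.7147984/-1.0642109 ≈ 1.6113.

α ≈ 1.6113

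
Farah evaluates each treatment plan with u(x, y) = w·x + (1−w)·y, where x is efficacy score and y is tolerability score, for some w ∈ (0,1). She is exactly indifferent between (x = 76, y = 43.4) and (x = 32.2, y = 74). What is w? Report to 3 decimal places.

u(76,43.4) = u(32.2,74) means w·76 + (1−w)·43.4 = w·32.2 + (1−w)·74.
w·(76−32.2) = (1−w)·(74−43.4), i.e. w·43.8 = (1−w)·30.6.
The marginal rate of substitution is 30.6/43.8, so w = 30.6/(43.8+30.6) = 0.411.

w = 0.411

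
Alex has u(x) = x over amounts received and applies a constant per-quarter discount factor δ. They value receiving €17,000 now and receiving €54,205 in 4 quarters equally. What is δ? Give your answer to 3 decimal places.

The payoff in 4 quarters is discounted by δ^4, so u(17000) = δ^4·u(54205) and δ^4 = u(17000)/u(54205).
With u(x) = x: δ^4 = 17000/54205 = 0.31362.
Hence δ = (0.31362)^(1/4) = 0.74835.

δ ≈ 0.748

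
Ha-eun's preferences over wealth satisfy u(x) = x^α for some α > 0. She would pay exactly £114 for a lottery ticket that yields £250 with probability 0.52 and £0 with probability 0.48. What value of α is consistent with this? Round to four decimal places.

α ≈ 0.8327

Since u(0) = 0, the lottery's EU is 0.52·250^α.
Equating: 114^α = 0.52·250^α, i.e. 0.4560^α = 0.52.
Taking logs: α·ln(114/250) = ln(0.52), so α = -0.6539265 / -0.7852625 ≈ 0.8327.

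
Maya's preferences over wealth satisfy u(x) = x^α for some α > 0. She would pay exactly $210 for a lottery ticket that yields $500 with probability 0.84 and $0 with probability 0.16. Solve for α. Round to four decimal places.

The lottery's expected utility is 0.84·u(500) + 0.16·u(0) = 0.84·500^α (since u(0) = 0 for α > 0).
Equating: 210^α = 0.84·500^α, i.e. 0.4200^α = 0.84.
Taking logs: α·ln(210/500) = ln(0.84), so α = -0.1743534 / -0.8675006 ≈ 0.2010.

α ≈ 0.2010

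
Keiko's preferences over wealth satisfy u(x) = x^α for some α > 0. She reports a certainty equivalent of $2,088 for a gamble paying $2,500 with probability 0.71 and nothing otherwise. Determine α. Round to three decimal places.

α ≈ 1.902

The lottery's expected utility is 0.71·u(2500) + 0.29·u(0) = 0.71·2500^α (since u(0) = 0 for α > 0).
Setting u(2088) equal to that: 2088^α = 0.71·2500^α ⇒ (2088/2500)^α = 0.71.
α = ln(0.71) / ln(2088/2500) = -0.342490/-0.180084 ≈ 1.902.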